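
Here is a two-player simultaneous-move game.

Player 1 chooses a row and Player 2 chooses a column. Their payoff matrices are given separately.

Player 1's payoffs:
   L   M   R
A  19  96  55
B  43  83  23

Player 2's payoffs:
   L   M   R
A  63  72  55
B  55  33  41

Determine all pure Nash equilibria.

(A, M) and (B, L)

For each player, find the best response to each opponent profile; mutual best responses are the pure NE.
Player 1 against L: payoffs 19, 43 → best response B.
Player 1 against M: payoffs 96, 83 → best response A.
Player 1 against R: payoffs 55, 23 → best response A.
Player 2 against A: payoffs 63, 72, 55 → best response M.
Player 2 against B: payoffs 55, 33, 41 → best response L.
Mutual best responses: (A, M); (B, L).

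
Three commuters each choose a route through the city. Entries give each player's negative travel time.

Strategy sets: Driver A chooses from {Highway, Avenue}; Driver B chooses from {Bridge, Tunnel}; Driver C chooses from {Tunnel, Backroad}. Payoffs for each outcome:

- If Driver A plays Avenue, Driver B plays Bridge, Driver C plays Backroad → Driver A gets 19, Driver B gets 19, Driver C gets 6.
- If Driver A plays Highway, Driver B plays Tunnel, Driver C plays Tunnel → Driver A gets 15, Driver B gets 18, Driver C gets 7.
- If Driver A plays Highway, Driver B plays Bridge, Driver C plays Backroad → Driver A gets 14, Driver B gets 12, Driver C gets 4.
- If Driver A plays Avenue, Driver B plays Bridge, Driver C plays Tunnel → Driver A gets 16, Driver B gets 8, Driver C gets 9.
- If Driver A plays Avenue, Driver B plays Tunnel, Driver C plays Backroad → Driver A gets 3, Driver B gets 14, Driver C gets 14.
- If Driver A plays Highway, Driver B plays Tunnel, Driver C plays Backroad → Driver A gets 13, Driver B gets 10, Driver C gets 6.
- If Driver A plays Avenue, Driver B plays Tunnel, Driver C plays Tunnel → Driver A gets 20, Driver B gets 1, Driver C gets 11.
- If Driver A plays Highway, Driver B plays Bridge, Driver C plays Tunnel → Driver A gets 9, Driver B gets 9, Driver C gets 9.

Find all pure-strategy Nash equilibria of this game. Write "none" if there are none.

Pure NE: (Avenue, Bridge, Tunnel)

(Highway, Bridge, Tunnel): Driver A can switch to Avenue (9 → 16). Not NE.
(Highway, Bridge, Backroad): Driver A can switch to Avenue (14 → 19). Not NE.
(Highway, Tunnel, Tunnel): Driver A can switch to Avenue (15 → 20). Not NE.
(Highway, Tunnel, Backroad): Driver B can switch to Bridge (10 → 12). Not NE.
(Avenue, Bridge, Tunnel): Driver A gets 16, best alternative 9; Driver B gets 8, best alternative 1; Driver C gets 9, best alternative 6. No profitable deviation — NE.
(Avenue, Bridge, Backroad): Driver C can switch to Tunnel (6 → 9). Not NE.
(Avenue, Tunnel, Tunnel): Driver B can switch to Bridge (1 → 8). Not NE.
(Avenue, Tunnel, Backroad): Driver A can switch to Highway (3 → 13). Not NE.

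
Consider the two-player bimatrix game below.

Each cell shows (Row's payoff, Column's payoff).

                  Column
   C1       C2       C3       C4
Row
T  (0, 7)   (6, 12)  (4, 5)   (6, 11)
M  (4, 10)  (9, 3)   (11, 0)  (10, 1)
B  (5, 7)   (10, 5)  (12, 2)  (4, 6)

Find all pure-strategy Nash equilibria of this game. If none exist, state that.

The unique pure-strategy Nash equilibrium is (B, C1).

Row against C1: payoffs 0, 4, 5 → best response B.
Row against C2: payoffs 6, 9, 10 → best response B.
Row against C3: payoffs 4, 11, 12 → best response B.
Row against C4: payoffs 6, 10, 4 → best response M.
Column against T: payoffs 7, 12, 5, 11 → best response C2.
Column against M: payoffs 10, 3, 0, 1 → best response C1.
Column against B: payoffs 7, 5, 2, 6 → best response C1.
Mutual best responses: (B, C1).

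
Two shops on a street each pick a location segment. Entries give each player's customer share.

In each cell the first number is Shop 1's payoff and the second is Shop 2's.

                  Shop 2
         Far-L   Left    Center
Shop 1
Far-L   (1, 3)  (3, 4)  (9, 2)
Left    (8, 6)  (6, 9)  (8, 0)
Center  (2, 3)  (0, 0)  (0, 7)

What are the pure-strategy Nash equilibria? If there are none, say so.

The unique pure-strategy Nash equilibrium is (Left, Left).

Mark each player's best response to every combination of opponents' strategies; a profile where every player is best-responding is a pure Nash equilibrium.
Shop 1 against Far-L: payoffs 1, 8, 2 → best response Left.
Shop 1 against Left: payoffs 3, 6, 0 → best response Left.
Shop 1 against Center: payoffs 9, 8, 0 → best response Far-L.
Shop 2 against Far-L: payoffs 3, 4, 2 → best response Left.
Shop 2 against Left: payoffs 6, 9, 0 → best response Left.
Shop 2 against Center: payoffs 3, 0, 7 → best response Center.
Mutual best responses: (Left, Left).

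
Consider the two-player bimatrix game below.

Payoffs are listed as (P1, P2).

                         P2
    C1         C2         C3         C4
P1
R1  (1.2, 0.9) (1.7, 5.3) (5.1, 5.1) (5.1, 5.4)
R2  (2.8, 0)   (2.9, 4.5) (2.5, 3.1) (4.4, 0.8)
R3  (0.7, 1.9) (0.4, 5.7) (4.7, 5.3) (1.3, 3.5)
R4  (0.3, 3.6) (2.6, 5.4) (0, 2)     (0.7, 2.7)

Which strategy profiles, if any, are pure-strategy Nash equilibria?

For each strategy profile, look for a profitable unilateral deviation.
(R1, C1): P1 can switch to R2 (1.2 → 2.8). Not NE.
(R1, C2): P1 can switch to R2 (1.7 → 2.9). Not NE.
(R1, C3): P2 can switch to C2 (5.1 → 5.3). Not NE.
(R1, C4): P1 gets 5.1, best alternative 4.4; P2 gets 5.4, best alternative 5.3. No profitable deviation — NE.
(R2, C1): P2 can switch to C2 (0 → 4.5). Not NE.
(R2, C2): P1 gets 2.9, best alternative 2.6; P2 gets 4.5, best alternative 3.1. No profitable deviation — NE.
(R2, C3): P1 can switch to R1 (2.5 → 5.1). Not NE.
(R2, C4): P1 can switch to R1 (4.4 → 5.1). Not NE.
(R3, C1): P1 can switch to R1 (0.7 → 1.2). Not NE.
(R3, C2): P1 can switch to R1 (0.4 → 1.7). Not NE.
(The remaining 6 profiles each have a profitable deviation by the same check.)

Pure-strategy Nash equilibria: (R1, C4), (R2, C2)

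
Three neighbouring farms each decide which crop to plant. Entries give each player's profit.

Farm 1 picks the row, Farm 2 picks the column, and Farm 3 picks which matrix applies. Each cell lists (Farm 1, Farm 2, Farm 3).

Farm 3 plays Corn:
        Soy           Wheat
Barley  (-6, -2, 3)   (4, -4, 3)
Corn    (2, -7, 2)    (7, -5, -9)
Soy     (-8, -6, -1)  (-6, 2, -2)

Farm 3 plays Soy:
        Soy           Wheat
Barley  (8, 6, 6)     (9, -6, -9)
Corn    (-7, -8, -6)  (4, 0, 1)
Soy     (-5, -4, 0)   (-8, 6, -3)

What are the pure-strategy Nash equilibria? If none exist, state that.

(Barley, Soy, Corn): Farm 1 can switch to Corn (-6 → 2). Not NE.
(Barley, Soy, Soy): Farm 1 gets 8, best alternative -5; Farm 2 gets 6, best alternative -6; Farm 3 gets 6, best alternative 3. No profitable deviation — NE.
(Barley, Wheat, Corn): Farm 1 can switch to Corn (4 → 7). Not NE.
(Barley, Wheat, Soy): Farm 2 can switch to Soy (-6 → 6). Not NE.
(Corn, Soy, Corn): Farm 2 can switch to Wheat (-7 → -5). Not NE.
(Corn, Soy, Soy): Farm 1 can switch to Barley (-7 → 8). Not NE.
(Corn, Wheat, Corn): Farm 3 can switch to Soy (-9 → 1). Not NE.
(Corn, Wheat, Soy): Farm 1 can switch to Barley (4 → 9). Not NE.
(Soy, Soy, Corn): Farm 1 can switch to Barley (-8 → -6). Not NE.
(Soy, Soy, Soy): Farm 1 can switch to Barley (-5 → 8). Not NE.
(Soy, Wheat, Corn): Farm 1 can switch to Barley (-6 → 4). Not NE.
(Soy, Wheat, Soy): Farm 1 can switch to Barley (-8 → 9). Not NE.

(Barley, Soy, Soy)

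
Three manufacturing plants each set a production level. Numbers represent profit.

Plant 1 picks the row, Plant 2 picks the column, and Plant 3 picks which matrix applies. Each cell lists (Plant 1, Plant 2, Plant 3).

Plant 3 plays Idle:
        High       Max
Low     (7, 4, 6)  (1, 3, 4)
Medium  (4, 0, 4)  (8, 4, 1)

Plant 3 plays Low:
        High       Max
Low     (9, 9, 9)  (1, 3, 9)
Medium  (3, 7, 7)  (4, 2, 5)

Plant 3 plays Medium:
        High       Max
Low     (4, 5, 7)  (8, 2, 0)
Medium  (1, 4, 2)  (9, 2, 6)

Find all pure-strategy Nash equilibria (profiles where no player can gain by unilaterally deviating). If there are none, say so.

(Low, High, Idle): Plant 3 can switch to Low (6 → 9). Not NE.
(Low, High, Low): Plant 1 gets 9, best alternative 3; Plant 2 gets 9, best alternative 3; Plant 3 gets 9, best alternative 7. No profitable deviation — NE.
(Low, High, Medium): Plant 3 can switch to Low (7 → 9). Not NE.
(Low, Max, Idle): Plant 1 can switch to Medium (1 → 8). Not NE.
(Low, Max, Low): Plant 1 can switch to Medium (1 → 4). Not NE.
(Low, Max, Medium): Plant 1 can switch to Medium (8 → 9). Not NE.
(Medium, High, Idle): Plant 1 can switch to Low (4 → 7). Not NE.
(The remaining 5 profiles each have a profitable deviation by the same check.)

Pure NE: (Low, High, Low)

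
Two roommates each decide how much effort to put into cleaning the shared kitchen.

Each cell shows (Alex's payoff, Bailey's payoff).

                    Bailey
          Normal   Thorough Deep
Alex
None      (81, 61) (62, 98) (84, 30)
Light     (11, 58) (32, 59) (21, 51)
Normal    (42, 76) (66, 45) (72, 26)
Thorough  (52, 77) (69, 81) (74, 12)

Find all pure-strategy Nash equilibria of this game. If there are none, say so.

(Thorough, Thorough)

Alex against Normal: payoffs 81, 11, 42, 52 → best response None.
Alex against Thorough: payoffs 62, 32, 66, 69 → best response Thorough.
Alex against Deep: payoffs 84, 21, 72, 74 → best response None.
Bailey against None: payoffs 61, 98, 30 → best response Thorough.
Bailey against Light: payoffs 58, 59, 51 → best response Thorough.
Bailey against Normal: payoffs 76, 45, 26 → best response Normal.
Bailey against Thorough: payoffs 77, 81, 12 → best response Thorough.
Mutual best responses: (Thorough, Thorough).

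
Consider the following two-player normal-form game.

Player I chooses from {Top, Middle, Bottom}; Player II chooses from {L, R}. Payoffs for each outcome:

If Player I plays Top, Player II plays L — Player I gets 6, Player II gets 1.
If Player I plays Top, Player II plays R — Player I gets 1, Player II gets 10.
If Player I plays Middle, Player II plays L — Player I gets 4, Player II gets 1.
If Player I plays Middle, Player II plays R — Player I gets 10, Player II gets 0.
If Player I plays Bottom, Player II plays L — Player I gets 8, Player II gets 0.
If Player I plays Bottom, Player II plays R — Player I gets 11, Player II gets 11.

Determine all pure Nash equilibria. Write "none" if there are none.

Pure NE: (Bottom, R)

Player I against L: payoffs 6, 4, 8 → best response Bottom.
Player I against R: payoffs 1, 10, 11 → best response Bottom.
Player II against Top: payoffs 1, 10 → best response R.
Player II against Middle: payoffs 1, 0 → best response L.
Player II against Bottom: payoffs 0, 11 → best response R.
Mutual best responses: (Bottom, R).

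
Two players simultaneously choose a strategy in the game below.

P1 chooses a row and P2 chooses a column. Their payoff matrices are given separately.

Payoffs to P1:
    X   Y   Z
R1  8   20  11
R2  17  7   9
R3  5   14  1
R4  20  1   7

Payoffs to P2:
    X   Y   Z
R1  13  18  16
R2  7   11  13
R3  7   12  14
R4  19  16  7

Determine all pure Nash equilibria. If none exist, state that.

The pure Nash equilibria are (R1, Y) and (R4, X).

P1 against X: payoffs 8, 17, 5, 20 → best response R4.
P1 against Y: payoffs 20, 7, 14, 1 → best response R1.
P1 against Z: payoffs 11, 9, 1, 7 → best response R1.
P2 against R1: payoffs 13, 18, 16 → best response Y.
P2 against R2: payoffs 7, 11, 13 → best response Z.
P2 against R3: payoffs 7, 12, 14 → best response Z.
P2 against R4: payoffs 19, 16, 7 → best response X.
Mutual best responses: (R1, Y); (R4, X).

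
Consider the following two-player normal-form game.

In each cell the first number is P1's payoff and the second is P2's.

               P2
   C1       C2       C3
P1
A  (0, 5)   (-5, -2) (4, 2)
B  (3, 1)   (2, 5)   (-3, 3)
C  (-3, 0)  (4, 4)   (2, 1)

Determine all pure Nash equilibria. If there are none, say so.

The unique pure-strategy Nash equilibrium is (C, C2).

P1 against C1: payoffs 0, 3, -3 → best response B.
P1 against C2: payoffs -5, 2, 4 → best response C.
P1 against C3: payoffs 4, -3, 2 → best response A.
P2 against A: payoffs 5, -2, 2 → best response C1.
P2 against B: payoffs 1, 5, 3 → best response C2.
P2 against C: payoffs 0, 4, 1 → best response C2.
Mutual best responses: (C, C2).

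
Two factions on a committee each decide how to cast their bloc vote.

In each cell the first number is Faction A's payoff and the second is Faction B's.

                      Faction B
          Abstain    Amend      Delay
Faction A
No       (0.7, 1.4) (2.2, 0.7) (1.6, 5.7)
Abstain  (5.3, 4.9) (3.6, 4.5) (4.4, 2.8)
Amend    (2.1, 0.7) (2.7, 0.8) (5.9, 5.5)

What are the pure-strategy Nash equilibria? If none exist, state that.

The pure Nash equilibria are (Abstain, Abstain); (Amend, Delay).

Faction A against Abstain: payoffs 0.7, 5.3, 2.1 → best response Abstain.
Faction A against Amend: payoffs 2.2, 3.6, 2.7 → best response Abstain.
Faction A against Delay: payoffs 1.6, 4.4, 5.9 → best response Amend.
Faction B against No: payoffs 1.4, 0.7, 5.7 → best response Delay.
Faction B against Abstain: payoffs 4.9, 4.5, 2.8 → best response Abstain.
Faction B against Amend: payoffs 0.7, 0.8, 5.5 → best response Delay.
Mutual best responses: (Abstain, Abstain); (Amend, Delay).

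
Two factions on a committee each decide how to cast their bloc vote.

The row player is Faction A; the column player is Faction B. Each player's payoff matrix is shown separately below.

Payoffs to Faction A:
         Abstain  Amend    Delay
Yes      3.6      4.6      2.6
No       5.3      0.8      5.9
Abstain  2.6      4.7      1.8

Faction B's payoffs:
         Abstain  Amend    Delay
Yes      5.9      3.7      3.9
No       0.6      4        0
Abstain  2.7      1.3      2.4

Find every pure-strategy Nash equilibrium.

Faction A against Abstain: payoffs 3.6, 5.3, 2.6 → best response No.
Faction A against Amend: payoffs 4.6, 0.8, 4.7 → best response Abstain.
Faction A against Delay: payoffs 2.6, 5.9, 1.8 → best response No.
Faction B against Yes: payoffs 5.9, 3.7, 3.9 → best response Abstain.
Faction B against No: payoffs 0.6, 4, 0 → best response Amend.
Faction B against Abstain: payoffs 2.7, 1.3, 2.4 → best response Abstain.
No profile is a mutual best response for all players.

No pure-strategy Nash equilibrium.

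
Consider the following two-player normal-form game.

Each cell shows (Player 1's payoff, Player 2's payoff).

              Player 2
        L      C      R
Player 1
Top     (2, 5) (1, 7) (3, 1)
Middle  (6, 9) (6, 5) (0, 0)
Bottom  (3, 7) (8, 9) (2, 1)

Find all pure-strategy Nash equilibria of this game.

Pure-strategy Nash equilibria: (Middle, L); (Bottom, C)

(Top, L): Player 1 can switch to Middle (2 → 6). Not NE.
(Top, C): Player 1 can switch to Middle (1 → 6). Not NE.
(Top, R): Player 2 can switch to L (1 → 5). Not NE.
(Middle, L): Player 1 gets 6, best alternative 3; Player 2 gets 9, best alternative 5. No profitable deviation — NE.
(Middle, C): Player 1 can switch to Bottom (6 → 8). Not NE.
(Middle, R): Player 1 can switch to Top (0 → 3). Not NE.
(Bottom, L): Player 1 can switch to Middle (3 → 6). Not NE.
(Bottom, C): Player 1 gets 8, best alternative 6; Player 2 gets 9, best alternative 7. No profitable deviation — NE.
(Bottom, R): Player 1 can switch to Top (2 → 3). Not NE.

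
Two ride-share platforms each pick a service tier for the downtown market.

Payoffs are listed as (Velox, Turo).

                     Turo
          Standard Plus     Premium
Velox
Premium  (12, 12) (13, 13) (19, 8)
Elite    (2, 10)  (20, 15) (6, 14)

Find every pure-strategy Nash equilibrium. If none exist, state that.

Velox against Standard: payoffs 12, 2 → best response Premium.
Velox against Plus: payoffs 13, 20 → best response Elite.
Velox against Premium: payoffs 19, 6 → best response Premium.
Turo against Premium: payoffs 12, 13, 8 → best response Plus.
Turo against Elite: payoffs 10, 15, 14 → best response Plus.
Mutual best responses: (Elite, Plus).

Pure NE: (Elite, Plus)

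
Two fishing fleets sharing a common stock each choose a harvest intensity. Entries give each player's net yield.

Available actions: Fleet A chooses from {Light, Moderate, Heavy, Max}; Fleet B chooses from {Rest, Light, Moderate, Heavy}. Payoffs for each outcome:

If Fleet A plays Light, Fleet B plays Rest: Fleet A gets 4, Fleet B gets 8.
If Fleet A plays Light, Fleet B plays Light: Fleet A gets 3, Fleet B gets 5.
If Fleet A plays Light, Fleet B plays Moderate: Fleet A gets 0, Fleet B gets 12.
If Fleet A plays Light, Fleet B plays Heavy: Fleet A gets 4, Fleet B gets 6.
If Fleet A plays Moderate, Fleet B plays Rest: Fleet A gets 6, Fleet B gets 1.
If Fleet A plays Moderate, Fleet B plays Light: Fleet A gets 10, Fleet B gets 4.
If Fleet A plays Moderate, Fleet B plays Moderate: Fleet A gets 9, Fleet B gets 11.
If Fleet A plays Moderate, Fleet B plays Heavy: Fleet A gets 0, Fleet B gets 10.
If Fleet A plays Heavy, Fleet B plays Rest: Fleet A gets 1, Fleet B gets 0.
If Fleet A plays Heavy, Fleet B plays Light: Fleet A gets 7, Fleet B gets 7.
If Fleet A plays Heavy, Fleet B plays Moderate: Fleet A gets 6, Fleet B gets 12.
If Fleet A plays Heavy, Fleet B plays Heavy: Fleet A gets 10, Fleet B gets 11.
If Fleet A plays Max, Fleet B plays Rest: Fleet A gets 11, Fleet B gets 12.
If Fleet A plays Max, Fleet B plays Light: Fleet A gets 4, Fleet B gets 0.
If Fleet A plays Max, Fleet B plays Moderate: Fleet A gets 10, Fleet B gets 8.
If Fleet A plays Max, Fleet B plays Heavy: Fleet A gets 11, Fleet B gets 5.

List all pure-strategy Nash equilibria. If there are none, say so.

(Max, Rest)

Fleet A against Rest: payoffs 4, 6, 1, 11 → best response Max.
Fleet A against Light: payoffs 3, 10, 7, 4 → best response Moderate.
Fleet A against Moderate: payoffs 0, 9, 6, 10 → best response Max.
Fleet A against Heavy: payoffs 4, 0, 10, 11 → best response Max.
Fleet B against Light: payoffs 8, 5, 12, 6 → best response Moderate.
Fleet B against Moderate: payoffs 1, 4, 11, 10 → best response Moderate.
Fleet B against Heavy: payoffs 0, 7, 12, 11 → best response Moderate.
Fleet B against Max: payoffs 12, 0, 8, 5 → best response Rest.
Mutual best responses: (Max, Rest).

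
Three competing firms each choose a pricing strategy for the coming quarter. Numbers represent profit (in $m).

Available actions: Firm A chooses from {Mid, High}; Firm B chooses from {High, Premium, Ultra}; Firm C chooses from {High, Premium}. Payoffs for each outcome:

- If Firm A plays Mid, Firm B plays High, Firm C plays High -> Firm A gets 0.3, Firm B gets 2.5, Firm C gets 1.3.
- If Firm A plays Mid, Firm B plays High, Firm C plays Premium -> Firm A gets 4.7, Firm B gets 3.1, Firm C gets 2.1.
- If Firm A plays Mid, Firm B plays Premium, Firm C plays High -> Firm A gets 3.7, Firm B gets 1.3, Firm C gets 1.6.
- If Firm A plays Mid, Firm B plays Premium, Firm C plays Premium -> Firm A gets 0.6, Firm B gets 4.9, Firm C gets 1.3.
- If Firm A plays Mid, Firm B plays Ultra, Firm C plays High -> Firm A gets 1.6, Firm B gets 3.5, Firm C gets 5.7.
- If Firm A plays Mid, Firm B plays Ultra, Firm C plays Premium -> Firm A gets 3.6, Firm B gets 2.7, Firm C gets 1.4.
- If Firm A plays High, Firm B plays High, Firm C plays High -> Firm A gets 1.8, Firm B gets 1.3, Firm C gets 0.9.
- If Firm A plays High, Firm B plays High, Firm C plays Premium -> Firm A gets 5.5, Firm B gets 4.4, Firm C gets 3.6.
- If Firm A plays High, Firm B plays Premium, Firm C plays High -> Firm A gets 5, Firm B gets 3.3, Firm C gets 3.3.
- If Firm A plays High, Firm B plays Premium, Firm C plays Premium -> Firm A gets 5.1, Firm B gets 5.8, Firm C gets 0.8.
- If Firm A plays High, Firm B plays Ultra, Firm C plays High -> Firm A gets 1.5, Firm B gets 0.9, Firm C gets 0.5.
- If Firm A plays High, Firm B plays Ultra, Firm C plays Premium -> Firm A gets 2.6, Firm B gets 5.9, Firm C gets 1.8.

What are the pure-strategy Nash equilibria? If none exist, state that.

Firm A against (High, High): payoffs 0.3, 1.8 → best response High.
Firm A against (High, Premium): payoffs 4.7, 5.5 → best response High.
Firm A against (Premium, High): payoffs 3.7, 5 → best response High.
Firm A against (Premium, Premium): payoffs 0.6, 5.1 → best response High.
Firm A against (Ultra, High): payoffs 1.6, 1.5 → best response Mid.
Firm A against (Ultra, Premium): payoffs 3.6, 2.6 → best response Mid.
Firm B against (Mid, High): payoffs 2.5, 1.3, 3.5 → best response Ultra.
Firm B against (Mid, Premium): payoffs 3.1, 4.9, 2.7 → best response Premium.
Firm B against (High, High): payoffs 1.3, 3.3, 0.9 → best response Premium.
Firm B against (High, Premium): payoffs 4.4, 5.8, 5.9 → best response Ultra.
Firm C against (Mid, High): payoffs 1.3, 2.1 → best response Premium.
Firm C against (Mid, Premium): payoffs 1.6, 1.3 → best response High.
Firm C against (Mid, Ultra): payoffs 5.7, 1.4 → best response High.
Firm C against (High, High): payoffs 0.9, 3.6 → best response Premium.
Firm C against (High, Premium): payoffs 3.3, 0.8 → best response High.
Firm C against (High, Ultra): payoffs 0.5, 1.8 → best response Premium.
Mutual best responses: (Mid, Ultra, High); (High, Premium, High).

The pure Nash equilibria are (Mid, Ultra, High), (High, Premium, High).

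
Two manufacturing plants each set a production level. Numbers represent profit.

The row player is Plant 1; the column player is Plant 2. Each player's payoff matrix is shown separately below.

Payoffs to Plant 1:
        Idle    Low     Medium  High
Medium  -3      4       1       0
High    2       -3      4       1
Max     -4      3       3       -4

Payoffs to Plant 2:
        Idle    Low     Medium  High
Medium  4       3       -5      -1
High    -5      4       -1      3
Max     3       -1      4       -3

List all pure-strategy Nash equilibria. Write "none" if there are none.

none

Mark each player's best response to every combination of opponents' strategies; a profile where every player is best-responding is a pure Nash equilibrium.
Plant 1 against Idle: payoffs -3, 2, -4 → best response High.
Plant 1 against Low: payoffs 4, -3, 3 → best response Medium.
Plant 1 against Medium: payoffs 1, 4, 3 → best response High.
Plant 1 against High: payoffs 0, 1, -4 → best response High.
Plant 2 against Medium: payoffs 4, 3, -5, -1 → best response Idle.
Plant 2 against High: payoffs -5, 4, -1, 3 → best response Low.
Plant 2 against Max: payoffs 3, -1, 4, -3 → best response Medium.
No profile is a mutual best response for all players.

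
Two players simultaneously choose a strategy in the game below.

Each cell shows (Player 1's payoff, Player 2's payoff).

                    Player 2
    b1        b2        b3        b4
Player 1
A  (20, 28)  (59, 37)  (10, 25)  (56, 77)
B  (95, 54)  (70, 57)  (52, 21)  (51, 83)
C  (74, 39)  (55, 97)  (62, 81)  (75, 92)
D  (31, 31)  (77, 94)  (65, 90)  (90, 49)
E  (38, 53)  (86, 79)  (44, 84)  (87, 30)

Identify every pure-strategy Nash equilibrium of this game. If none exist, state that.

none

Player 1 against b1: payoffs 20, 95, 74, 31, 38 → best response B.
Player 1 against b2: payoffs 59, 70, 55, 77, 86 → best response E.
Player 1 against b3: payoffs 10, 52, 62, 65, 44 → best response D.
Player 1 against b4: payoffs 56, 51, 75, 90, 87 → best response D.
Player 2 against A: payoffs 28, 37, 25, 77 → best response b4.
Player 2 against B: payoffs 54, 57, 21, 83 → best response b4.
Player 2 against C: payoffs 39, 97, 81, 92 → best response b2.
Player 2 against D: payoffs 31, 94, 90, 49 → best response b2.
Player 2 against E: payoffs 53, 79, 84, 30 → best response b3.
No profile is a mutual best response for all players.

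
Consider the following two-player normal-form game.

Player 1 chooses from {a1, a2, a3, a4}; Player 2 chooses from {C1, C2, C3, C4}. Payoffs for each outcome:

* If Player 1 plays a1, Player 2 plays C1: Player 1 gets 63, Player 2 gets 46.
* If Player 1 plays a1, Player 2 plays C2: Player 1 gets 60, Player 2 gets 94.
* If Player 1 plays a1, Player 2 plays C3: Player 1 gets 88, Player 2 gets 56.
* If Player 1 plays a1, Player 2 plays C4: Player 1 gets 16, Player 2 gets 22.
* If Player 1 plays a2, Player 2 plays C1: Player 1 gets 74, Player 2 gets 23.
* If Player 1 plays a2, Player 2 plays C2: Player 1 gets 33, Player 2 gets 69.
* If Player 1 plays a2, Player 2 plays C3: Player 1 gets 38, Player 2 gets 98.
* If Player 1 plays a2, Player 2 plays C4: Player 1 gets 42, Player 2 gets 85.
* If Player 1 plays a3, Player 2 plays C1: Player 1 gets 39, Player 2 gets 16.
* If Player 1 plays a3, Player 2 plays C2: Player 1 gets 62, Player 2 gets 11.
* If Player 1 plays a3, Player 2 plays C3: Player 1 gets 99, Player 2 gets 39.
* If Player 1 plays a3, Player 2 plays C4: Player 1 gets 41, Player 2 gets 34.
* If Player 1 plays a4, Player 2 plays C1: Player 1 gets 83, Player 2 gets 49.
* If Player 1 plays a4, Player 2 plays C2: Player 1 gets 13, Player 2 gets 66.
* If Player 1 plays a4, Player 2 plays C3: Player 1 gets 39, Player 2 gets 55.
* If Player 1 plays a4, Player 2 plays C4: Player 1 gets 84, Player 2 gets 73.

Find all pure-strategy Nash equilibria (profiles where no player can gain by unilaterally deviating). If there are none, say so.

(a1, C1): Player 1 can switch to a2 (63 → 74). Not NE.
(a1, C2): Player 1 can switch to a3 (60 → 62). Not NE.
(a1, C3): Player 1 can switch to a3 (88 → 99). Not NE.
(a1, C4): Player 1 can switch to a2 (16 → 42). Not NE.
(a2, C1): Player 1 can switch to a4 (74 → 83). Not NE.
(a2, C2): Player 1 can switch to a1 (33 → 60). Not NE.
(a3, C3): Player 1 gets 99, best alternative 88; Player 2 gets 39, best alternative 34. No profitable deviation — NE.
(a4, C4): Player 1 gets 84, best alternative 42; Player 2 gets 73, best alternative 66. No profitable deviation — NE.
(The remaining 8 profiles each have a profitable deviation by the same check.)

Pure-strategy Nash equilibria: (a3, C3); (a4, C4)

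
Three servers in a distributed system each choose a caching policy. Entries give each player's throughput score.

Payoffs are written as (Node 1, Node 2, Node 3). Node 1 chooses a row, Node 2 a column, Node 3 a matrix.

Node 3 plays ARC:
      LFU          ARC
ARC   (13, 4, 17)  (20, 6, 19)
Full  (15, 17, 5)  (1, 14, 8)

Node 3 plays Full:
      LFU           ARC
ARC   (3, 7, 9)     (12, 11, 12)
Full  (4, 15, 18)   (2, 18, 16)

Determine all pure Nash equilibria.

(ARC, ARC, ARC)

For each strategy profile, look for a profitable unilateral deviation.
(ARC, LFU, ARC): Node 1 can switch to Full (13 → 15). Not NE.
(ARC, LFU, Full): Node 1 can switch to Full (3 → 4). Not NE.
(ARC, ARC, ARC): Node 1 gets 20, best alternative 1; Node 2 gets 6, best alternative 4; Node 3 gets 19, best alternative 12. No profitable deviation — NE.
(ARC, ARC, Full): Node 3 can switch to ARC (12 → 19). Not NE.
(Full, LFU, ARC): Node 3 can switch to Full (5 → 18). Not NE.
(Full, LFU, Full): Node 2 can switch to ARC (15 → 18). Not NE.
(Full, ARC, ARC): Node 1 can switch to ARC (1 → 20). Not NE.
(The remaining 1 profile has a profitable deviation by the same check.)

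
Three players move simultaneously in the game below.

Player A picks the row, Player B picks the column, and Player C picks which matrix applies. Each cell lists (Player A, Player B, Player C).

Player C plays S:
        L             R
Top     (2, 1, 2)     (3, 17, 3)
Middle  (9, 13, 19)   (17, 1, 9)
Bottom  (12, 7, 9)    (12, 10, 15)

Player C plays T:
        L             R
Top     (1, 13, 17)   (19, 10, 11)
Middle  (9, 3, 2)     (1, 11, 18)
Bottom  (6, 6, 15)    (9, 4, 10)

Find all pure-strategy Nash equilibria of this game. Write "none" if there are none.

No pure-strategy Nash equilibrium.

Player A against (L, S): payoffs 2, 9, 12 → best response Bottom.
Player A against (L, T): payoffs 1, 9, 6 → best response Middle.
Player A against (R, S): payoffs 3, 17, 12 → best response Middle.
Player A against (R, T): payoffs 19, 1, 9 → best response Top.
Player B against (Top, S): payoffs 1, 17 → best response R.
Player B against (Top, T): payoffs 13, 10 → best response L.
Player B against (Middle, S): payoffs 13, 1 → best response L.
Player B against (Middle, T): payoffs 3, 11 → best response R.
Player B against (Bottom, S): payoffs 7, 10 → best response R.
Player B against (Bottom, T): payoffs 6, 4 → best response L.
Player C against (Top, L): payoffs 2, 17 → best response T.
Player C against (Top, R): payoffs 3, 11 → best response T.
Player C against (Middle, L): payoffs 19, 2 → best response S.
Player C against (Middle, R): payoffs 9, 18 → best response T.
Player C against (Bottom, L): payoffs 9, 15 → best response T.
Player C against (Bottom, R): payoffs 15, 10 → best response S.
No profile is a mutual best response for all players.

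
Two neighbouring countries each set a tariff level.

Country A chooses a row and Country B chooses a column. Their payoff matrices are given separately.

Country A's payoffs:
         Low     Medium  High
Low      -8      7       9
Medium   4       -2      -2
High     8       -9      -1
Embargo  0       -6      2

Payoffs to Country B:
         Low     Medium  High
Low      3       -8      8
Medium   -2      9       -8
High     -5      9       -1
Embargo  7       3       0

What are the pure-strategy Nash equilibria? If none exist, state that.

Pure NE: (Low, High)

Country A against Low: payoffs -8, 4, 8, 0 → best response High.
Country A against Medium: payoffs 7, -2, -9, -6 → best response Low.
Country A against High: payoffs 9, -2, -1, 2 → best response Low.
Country B against Low: payoffs 3, -8, 8 → best response High.
Country B against Medium: payoffs -2, 9, -8 → best response Medium.
Country B against High: payoffs -5, 9, -1 → best response Medium.
Country B against Embargo: payoffs 7, 3, 0 → best response Low.
Mutual best responses: (Low, High).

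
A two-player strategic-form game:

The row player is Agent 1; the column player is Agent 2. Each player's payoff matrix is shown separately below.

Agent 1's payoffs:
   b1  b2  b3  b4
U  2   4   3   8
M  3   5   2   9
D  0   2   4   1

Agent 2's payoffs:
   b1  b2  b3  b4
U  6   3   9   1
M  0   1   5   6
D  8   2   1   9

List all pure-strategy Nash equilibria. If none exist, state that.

The unique pure-strategy Nash equilibrium is (M, b4).

(U, b1): Agent 1 can switch to M (2 → 3). Not NE.
(U, b2): Agent 1 can switch to M (4 → 5). Not NE.
(U, b3): Agent 1 can switch to D (3 → 4). Not NE.
(U, b4): Agent 1 can switch to M (8 → 9). Not NE.
(M, b1): Agent 2 can switch to b2 (0 → 1). Not NE.
(M, b2): Agent 2 can switch to b3 (1 → 5). Not NE.
(M, b3): Agent 1 can switch to U (2 → 3). Not NE.
(M, b4): Agent 1 gets 9, best alternative 8; Agent 2 gets 6, best alternative 5. No profitable deviation — NE.
(D, b1): Agent 1 can switch to U (0 → 2). Not NE.
(The remaining 3 profiles each have a profitable deviation by the same check.)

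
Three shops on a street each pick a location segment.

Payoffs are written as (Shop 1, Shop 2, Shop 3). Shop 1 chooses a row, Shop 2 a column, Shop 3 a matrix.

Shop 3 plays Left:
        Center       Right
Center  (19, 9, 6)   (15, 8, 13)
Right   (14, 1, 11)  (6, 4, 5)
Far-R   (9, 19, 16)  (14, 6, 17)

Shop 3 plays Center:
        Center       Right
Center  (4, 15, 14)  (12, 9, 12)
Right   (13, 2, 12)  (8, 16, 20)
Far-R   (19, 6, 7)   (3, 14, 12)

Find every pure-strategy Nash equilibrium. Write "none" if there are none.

Shop 1 against (Center, Left): payoffs 19, 14, 9 → best response Center.
Shop 1 against (Center, Center): payoffs 4, 13, 19 → best response Far-R.
Shop 1 against (Right, Left): payoffs 15, 6, 14 → best response Center.
Shop 1 against (Right, Center): payoffs 12, 8, 3 → best response Center.
Shop 2 against (Center, Left): payoffs 9, 8 → best response Center.
Shop 2 against (Center, Center): payoffs 15, 9 → best response Center.
Shop 2 against (Right, Left): payoffs 1, 4 → best response Right.
Shop 2 against (Right, Center): payoffs 2, 16 → best response Right.
Shop 2 against (Far-R, Left): payoffs 19, 6 → best response Center.
Shop 2 against (Far-R, Center): payoffs 6, 14 → best response Right.
Shop 3 against (Center, Center): payoffs 6, 14 → best response Center.
Shop 3 against (Center, Right): payoffs 13, 12 → best response Left.
Shop 3 against (Right, Center): payoffs 11, 12 → best response Center.
Shop 3 against (Right, Right): payoffs 5, 20 → best response Center.
Shop 3 against (Far-R, Center): payoffs 16, 7 → best response Left.
Shop 3 against (Far-R, Right): payoffs 17, 12 → best response Left.
No profile is a mutual best response for all players.

No pure-strategy Nash equilibrium.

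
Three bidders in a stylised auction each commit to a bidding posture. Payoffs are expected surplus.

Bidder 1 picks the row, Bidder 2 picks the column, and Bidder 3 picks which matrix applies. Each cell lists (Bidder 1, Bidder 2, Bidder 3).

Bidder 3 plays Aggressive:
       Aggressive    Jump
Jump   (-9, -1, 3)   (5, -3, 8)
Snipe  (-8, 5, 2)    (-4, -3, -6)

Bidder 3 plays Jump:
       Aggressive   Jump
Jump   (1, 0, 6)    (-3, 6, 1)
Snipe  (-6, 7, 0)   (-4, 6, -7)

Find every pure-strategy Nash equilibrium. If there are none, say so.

(Snipe, Aggressive, Aggressive)

(Jump, Aggressive, Aggressive): Bidder 1 can switch to Snipe (-9 → -8). Not NE.
(Jump, Aggressive, Jump): Bidder 2 can switch to Jump (0 → 6). Not NE.
(Jump, Jump, Aggressive): Bidder 2 can switch to Aggressive (-3 → -1). Not NE.
(Jump, Jump, Jump): Bidder 3 can switch to Aggressive (1 → 8). Not NE.
(Snipe, Aggressive, Aggressive): Bidder 1 gets -8, best alternative -9; Bidder 2 gets 5, best alternative -3; Bidder 3 gets 2, best alternative 0. No profitable deviation — NE.
(Snipe, Aggressive, Jump): Bidder 1 can switch to Jump (-6 → 1). Not NE.
(Snipe, Jump, Aggressive): Bidder 1 can switch to Jump (-4 → 5). Not NE.
(Snipe, Jump, Jump): Bidder 1 can switch to Jump (-4 → -3). Not NE.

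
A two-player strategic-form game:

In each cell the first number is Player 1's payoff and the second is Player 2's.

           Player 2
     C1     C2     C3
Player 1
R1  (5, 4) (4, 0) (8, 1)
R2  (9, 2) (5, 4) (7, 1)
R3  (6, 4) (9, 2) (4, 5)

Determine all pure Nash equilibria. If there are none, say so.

Player 1 against C1: payoffs 5, 9, 6 → best response R2.
Player 1 against C2: payoffs 4, 5, 9 → best response R3.
Player 1 against C3: payoffs 8, 7, 4 → best response R1.
Player 2 against R1: payoffs 4, 0, 1 → best response C1.
Player 2 against R2: payoffs 2, 4, 1 → best response C2.
Player 2 against R3: payoffs 4, 2, 5 → best response C3.
No profile is a mutual best response for all players.

No pure-strategy Nash equilibrium.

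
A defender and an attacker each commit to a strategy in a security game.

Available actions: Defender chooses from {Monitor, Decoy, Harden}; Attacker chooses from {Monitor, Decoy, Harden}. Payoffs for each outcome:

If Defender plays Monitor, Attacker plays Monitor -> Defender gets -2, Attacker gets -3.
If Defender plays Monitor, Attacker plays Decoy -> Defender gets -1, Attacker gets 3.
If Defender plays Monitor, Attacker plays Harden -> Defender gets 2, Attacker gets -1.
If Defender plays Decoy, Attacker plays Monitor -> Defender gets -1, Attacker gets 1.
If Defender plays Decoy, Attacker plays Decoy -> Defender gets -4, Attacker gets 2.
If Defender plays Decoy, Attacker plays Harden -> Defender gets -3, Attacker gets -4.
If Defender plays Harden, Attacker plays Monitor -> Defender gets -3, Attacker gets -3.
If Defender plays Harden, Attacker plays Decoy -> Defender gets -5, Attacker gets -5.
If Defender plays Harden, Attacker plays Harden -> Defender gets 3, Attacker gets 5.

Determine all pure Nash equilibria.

Check each profile: it is a Nash equilibrium iff no player can strictly gain by switching unilaterally.
(Monitor, Monitor): Defender can switch to Decoy (-2 → -1). Not NE.
(Monitor, Decoy): Defender gets -1, best alternative -4; Attacker gets 3, best alternative -1. No profitable deviation — NE.
(Monitor, Harden): Defender can switch to Harden (2 → 3). Not NE.
(Decoy, Monitor): Attacker can switch to Decoy (1 → 2). Not NE.
(Decoy, Decoy): Defender can switch to Monitor (-4 → -1). Not NE.
(Decoy, Harden): Defender can switch to Monitor (-3 → 2). Not NE.
(Harden, Monitor): Defender can switch to Monitor (-3 → -2). Not NE.
(Harden, Decoy): Defender can switch to Monitor (-5 → -1). Not NE.
(Harden, Harden): Defender gets 3, best alternative 2; Attacker gets 5, best alternative -3. No profitable deviation — NE.

The pure Nash equilibria are (Monitor, Decoy) and (Harden, Harden).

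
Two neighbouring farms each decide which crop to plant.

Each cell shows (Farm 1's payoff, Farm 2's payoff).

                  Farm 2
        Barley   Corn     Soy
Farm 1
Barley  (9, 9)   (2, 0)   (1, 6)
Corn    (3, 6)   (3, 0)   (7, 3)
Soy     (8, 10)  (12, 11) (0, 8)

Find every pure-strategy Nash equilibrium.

(Barley, Barley) and (Soy, Corn)

(Barley, Barley): Farm 1 gets 9, best alternative 8; Farm 2 gets 9, best alternative 6. No profitable deviation — NE.
(Barley, Corn): Farm 1 can switch to Corn (2 → 3). Not NE.
(Barley, Soy): Farm 1 can switch to Corn (1 → 7). Not NE.
(Corn, Barley): Farm 1 can switch to Barley (3 → 9). Not NE.
(Corn, Corn): Farm 1 can switch to Soy (3 → 12). Not NE.
(Corn, Soy): Farm 2 can switch to Barley (3 → 6). Not NE.
(Soy, Barley): Farm 1 can switch to Barley (8 → 9). Not NE.
(Soy, Corn): Farm 1 gets 12, best alternative 3; Farm 2 gets 11, best alternative 10. No profitable deviation — NE.
(Soy, Soy): Farm 1 can switch to Barley (0 → 1). Not NE.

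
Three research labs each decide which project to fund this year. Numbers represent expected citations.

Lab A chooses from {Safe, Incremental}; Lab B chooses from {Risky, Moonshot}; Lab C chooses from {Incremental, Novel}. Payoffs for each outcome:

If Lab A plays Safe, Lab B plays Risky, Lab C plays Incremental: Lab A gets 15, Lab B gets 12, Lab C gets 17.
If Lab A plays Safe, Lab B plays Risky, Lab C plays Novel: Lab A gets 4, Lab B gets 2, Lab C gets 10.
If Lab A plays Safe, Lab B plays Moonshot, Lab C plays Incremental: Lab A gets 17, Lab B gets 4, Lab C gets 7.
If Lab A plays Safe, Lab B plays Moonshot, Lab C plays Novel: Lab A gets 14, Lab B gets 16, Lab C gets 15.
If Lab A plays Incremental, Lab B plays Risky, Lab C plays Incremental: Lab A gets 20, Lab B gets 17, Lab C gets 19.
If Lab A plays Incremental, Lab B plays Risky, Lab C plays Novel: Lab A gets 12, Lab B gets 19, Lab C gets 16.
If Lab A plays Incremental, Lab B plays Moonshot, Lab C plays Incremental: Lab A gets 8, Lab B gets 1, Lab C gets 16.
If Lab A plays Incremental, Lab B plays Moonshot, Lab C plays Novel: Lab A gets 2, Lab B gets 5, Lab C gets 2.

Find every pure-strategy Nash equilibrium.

Lab A against (Risky, Incremental): payoffs 15, 20 → best response Incremental.
Lab A against (Risky, Novel): payoffs 4, 12 → best response Incremental.
Lab A against (Moonshot, Incremental): payoffs 17, 8 → best response Safe.
Lab A against (Moonshot, Novel): payoffs 14, 2 → best response Safe.
Lab B against (Safe, Incremental): payoffs 12, 4 → best response Risky.
Lab B against (Safe, Novel): payoffs 2, 16 → best response Moonshot.
Lab B against (Incremental, Incremental): payoffs 17, 1 → best response Risky.
Lab B against (Incremental, Novel): payoffs 19, 5 → best response Risky.
Lab C against (Safe, Risky): payoffs 17, 10 → best response Incremental.
Lab C against (Safe, Moonshot): payoffs 7, 15 → best response Novel.
Lab C against (Incremental, Risky): payoffs 19, 16 → best response Incremental.
Lab C against (Incremental, Moonshot): payoffs 16, 2 → best response Incremental.
Mutual best responses: (Safe, Moonshot, Novel); (Incremental, Risky, Incremental).

Pure-strategy Nash equilibria: (Safe, Moonshot, Novel); (Incremental, Risky, Incremental)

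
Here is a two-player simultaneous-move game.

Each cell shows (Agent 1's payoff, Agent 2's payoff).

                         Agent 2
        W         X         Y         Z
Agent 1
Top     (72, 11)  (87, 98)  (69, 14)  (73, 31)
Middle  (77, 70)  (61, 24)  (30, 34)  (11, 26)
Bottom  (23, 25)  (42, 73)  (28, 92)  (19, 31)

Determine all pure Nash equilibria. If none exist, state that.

Pure-strategy Nash equilibria: (Top, X) and (Middle, W)

Agent 1 against W: payoffs 72, 77, 23 → best response Middle.
Agent 1 against X: payoffs 87, 61, 42 → best response Top.
Agent 1 against Y: payoffs 69, 30, 28 → best response Top.
Agent 1 against Z: payoffs 73, 11, 19 → best response Top.
Agent 2 against Top: payoffs 11, 98, 14, 31 → best response X.
Agent 2 against Middle: payoffs 70, 24, 34, 26 → best response W.
Agent 2 against Bottom: payoffs 25, 73, 92, 31 → best response Y.
Mutual best responses: (Top, X); (Middle, W).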